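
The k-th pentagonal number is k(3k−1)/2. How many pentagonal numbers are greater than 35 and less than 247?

The n-th pentagonal number is n(3n−1)/2.
Smallest index with value > 35: n = 6 (giving 51).
Largest index with value < 247: n = 12 (giving 210).
Indices 6 through 12: 7 terms.

7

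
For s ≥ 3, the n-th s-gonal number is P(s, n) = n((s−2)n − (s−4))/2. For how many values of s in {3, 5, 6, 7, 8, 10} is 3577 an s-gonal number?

1

s = 3: P(3, 84) = 3570 and P(3, 85) = 3655; 3577 is not s-gonal.
s = 5: P(5, 49) = 3577. ✓
s = 6: P(6, 42) = 3486 and P(6, 43) = 3655; 3577 is not s-gonal.
s = 7: P(7, 38) = 3553 and P(7, 39) = 3744; 3577 is not s-gonal.
s = 8: P(8, 34) = 3400 and P(8, 35) = 3605; 3577 is not s-gonal.
s = 10: P(10, 30) = 3510 and P(10, 31) = 3751; 3577 is not s-gonal.
Hits: s ∈ {5} → 1.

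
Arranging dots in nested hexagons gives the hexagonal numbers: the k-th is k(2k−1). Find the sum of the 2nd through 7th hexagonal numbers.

251

Σ i(2i−1) = 2Σi² − Σi over i = 2..7.
Σi = 28 − 1 = 27 and Σi² = 140 − 1 = 139.
2·139 − 1·27 = 251.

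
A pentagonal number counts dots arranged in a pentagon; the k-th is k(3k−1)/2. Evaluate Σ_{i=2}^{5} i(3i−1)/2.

Σ i(3i−1)/2 = (3Σi² − Σi) / 2 over i = 2..5.
Σi = 15 − 1 = 14 and Σi² = 55 − 1 = 54.
(3·54 − 1·14) / 2 = 148/2 = 74.

74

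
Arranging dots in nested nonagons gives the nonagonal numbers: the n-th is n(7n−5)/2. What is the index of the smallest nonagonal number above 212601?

Solve n(7n−5)/2 > 212601 for integer n.
The largest n with value ≤ 212601 is 246 (since 211191 ≤ 212601 < 212914), so the first above is n = 247, value 212914.

247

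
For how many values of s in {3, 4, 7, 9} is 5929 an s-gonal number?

2

s = 3: P(3, 108) = 5886 and P(3, 109) = 5995; 5929 is not s-gonal.
s = 4: P(4, 77) = 5929. ✓
s = 7: P(7, 49) = 5929. ✓
s = 9: P(9, 41) = 5781 and P(9, 42) = 6069; 5929 is not s-gonal.
Hits: s ∈ {4, 7} → 2.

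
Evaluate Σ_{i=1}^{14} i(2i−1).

Σ i(2i−1) = 2Σi² − Σi over i = 1..14.
Σi = 105 and Σi² = 1015.
2·1015 − 1·105 = 1925.

1925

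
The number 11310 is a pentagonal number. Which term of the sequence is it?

87

Set n(3n−1)/2 = 11310, giving 3n² − n − 22620 = 0.
The discriminant is 1 + 24·11310 = 271441, and √271441 = 521.
So n = (1 + 521) / 6 = 522/6 = 87.
Check: 87·(3·87 − 1)/2 = 11310. ✓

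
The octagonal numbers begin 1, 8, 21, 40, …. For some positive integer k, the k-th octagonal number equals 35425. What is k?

Set n(3n−2) = 35425, giving 3n² − 2n − 35425 = 0.
The discriminant is 4 + 12·35425 = 425104, and √425104 = 652.
So n = (2 + 652) / 6 = 654/6 = 109.

109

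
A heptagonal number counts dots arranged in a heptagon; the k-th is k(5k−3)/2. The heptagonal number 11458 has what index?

Set n(5n−3)/2 = 11458, giving 5n² − 3n − 22916 = 0.
So n = (3 + 677) / 10 = 680/10 = 68.

68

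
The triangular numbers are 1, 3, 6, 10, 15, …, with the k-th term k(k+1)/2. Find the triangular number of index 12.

12·13/2 = 156/2 = 78.

78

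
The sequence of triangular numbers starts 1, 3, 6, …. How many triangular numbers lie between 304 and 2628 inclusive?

The n-th triangular number is n(n+1)/2.
Smallest index with value ≥ 304: n = 25 (giving 325).
Largest index with value ≤ 2628: n = 72 (giving 2628).
Indices 25 through 72: 48 terms.

48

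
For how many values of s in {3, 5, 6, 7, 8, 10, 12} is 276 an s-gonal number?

2

s = 3: P(3, 23) = 276. ✓
s = 5: P(5, 13) = 247 and P(5, 14) = 287; 276 is not s-gonal.
s = 6: P(6, 12) = 276. ✓
s = 7: P(7, 10) = 235 and P(7, 11) = 286; 276 is not s-gonal.
s = 8: P(8, 9) = 225 and P(8, 10) = 280; 276 is not s-gonal.
s = 10: P(10, 8) = 232 and P(10, 9) = 297; 276 is not s-gonal.
s = 12: P(12, 7) = 217 and P(12, 8) = 288; 276 is not s-gonal.
Hits: s ∈ {3, 6} → 2.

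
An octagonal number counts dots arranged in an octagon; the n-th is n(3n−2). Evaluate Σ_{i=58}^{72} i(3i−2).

Σ i(3i−2) = 3Σi² − 2Σi over i = 58..72.
Σi = 2628 − 1653 = 975 and Σi² = 127020 − 63365 = 63655.
3·63655 − 2·975 = 189015.

189015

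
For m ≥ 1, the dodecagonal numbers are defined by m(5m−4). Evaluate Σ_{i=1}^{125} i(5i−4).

3262875

Σ i(5i−4) = 5Σi² − 4Σi over i = 1..125.
Σi = 7875 and Σi² = 658875.
5·658875 − 4·7875 = 3262875.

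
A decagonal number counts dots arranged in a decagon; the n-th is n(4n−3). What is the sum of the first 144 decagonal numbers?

3991560

Σ i(4i−3) = 4Σi² − 3Σi over i = 1..144.
Σi = 10440 and Σi² = 1005720.
4·1005720 − 3·10440 = 3991560.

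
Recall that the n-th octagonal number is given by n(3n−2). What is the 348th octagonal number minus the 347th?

2083

Consecutive octagonal numbers differ by 6n − 5: here 6·348 − 5 = 2083.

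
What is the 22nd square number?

22² = 484.

484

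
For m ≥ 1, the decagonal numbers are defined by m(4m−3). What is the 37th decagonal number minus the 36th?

Consecutive decagonal numbers differ by 8n − 7: here 8·37 − 7 = 289.

289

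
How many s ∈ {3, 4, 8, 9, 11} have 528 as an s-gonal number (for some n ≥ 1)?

1

s = 3: P(3, 32) = 528. ✓
s = 4: P(4, 22) = 484 and P(4, 23) = 529; 528 is not s-gonal.
s = 8: P(8, 13) = 481 and P(8, 14) = 560; 528 is not s-gonal.
s = 9: P(9, 12) = 474 and P(9, 13) = 559; 528 is not s-gonal.
s = 11: P(11, 11) = 506 and P(11, 12) = 606; 528 is not s-gonal.
Hits: s ∈ {3} → 1.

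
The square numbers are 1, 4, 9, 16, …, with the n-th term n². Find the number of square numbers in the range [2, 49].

The n-th square number is n².
Smallest index with value ≥ 2: n = 2 (giving 4).
Largest index with value ≤ 49: n = 7 (giving 49).
Indices 2 through 7: 6 terms.

6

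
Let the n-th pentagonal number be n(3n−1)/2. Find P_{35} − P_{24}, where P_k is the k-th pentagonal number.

35·(3·35 − 1)/2 = 1820 and 24·(3·24 − 1)/2 = 852.
Difference: 1820 − 852 = 968.

968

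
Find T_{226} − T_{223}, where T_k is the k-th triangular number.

675

226·227/2 = 25651 and 223·224/2 = 24976.
Difference: 25651 − 24976 = 675.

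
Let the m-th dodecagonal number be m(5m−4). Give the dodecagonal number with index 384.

735744

The 384th dodecagonal number is n(5n−4) with n = 384.
384·(5·384 − 4) = 384·1916 = 735744.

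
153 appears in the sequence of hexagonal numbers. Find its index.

9

Set n(2n−1) = 153, giving 2n² − n − 153 = 0.
The discriminant is 1 + 8·153 = 1225, and √1225 = 35.
So n = (1 + 35) / 4 = 36/4 = 9.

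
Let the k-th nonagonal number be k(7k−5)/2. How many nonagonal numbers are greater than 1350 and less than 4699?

16

The n-th nonagonal number is n(7n−5)/2.
Smallest index with value > 1350: n = 21 (giving 1491).
Largest index with value < 4699: n = 36 (giving 4446).
Indices 21 through 36: 16 terms.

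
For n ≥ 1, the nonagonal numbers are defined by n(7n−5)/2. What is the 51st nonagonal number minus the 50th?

351

Consecutive nonagonal numbers differ by 7n − 6: here 7·51 − 6 = 351.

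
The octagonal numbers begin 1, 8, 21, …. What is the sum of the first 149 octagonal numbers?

3318975

Σ i(3i−2) = 3Σi² − 2Σi over i = 1..149.
Σi = 11175 and Σi² = 1113775.
3·1113775 − 2·11175 = 3318975.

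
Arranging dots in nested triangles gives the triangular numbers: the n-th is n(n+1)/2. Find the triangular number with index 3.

The 3rd triangular number is n(n+1)/2 with n = 3.
3·4/2 = 12/2 = 6.

6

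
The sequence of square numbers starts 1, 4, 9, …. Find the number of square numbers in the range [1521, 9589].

59

The n-th square number is n².
Smallest index with value ≥ 1521: n = 39 (giving 1521).
Largest index with value ≤ 9589: n = 97 (giving 9409).
Indices 39 through 97: 59 terms.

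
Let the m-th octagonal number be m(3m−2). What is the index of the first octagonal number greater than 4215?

38

Solve n(3n−2) > 4215 for integer n.
The largest n with value ≤ 4215 is 37 (since 4033 ≤ 4215 < 4256), so the first above is n = 38, value 4256.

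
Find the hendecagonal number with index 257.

296321

The 257th hendecagonal number is n(9n−7)/2 with n = 257.
257·(9·257 − 7)/2 = 257·2306/2 = 257·1153 = 296321.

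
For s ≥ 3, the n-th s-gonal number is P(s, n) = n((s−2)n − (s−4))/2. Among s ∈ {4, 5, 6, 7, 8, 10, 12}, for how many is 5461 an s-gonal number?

1

s = 4: P(4, 73) = 5329 and P(4, 74) = 5476; 5461 is not s-gonal.
s = 5: P(5, 60) = 5370 and P(5, 61) = 5551; 5461 is not s-gonal.
s = 6: P(6, 52) = 5356 and P(6, 53) = 5565; 5461 is not s-gonal.
s = 7: P(7, 47) = 5452 and P(7, 48) = 5688; 5461 is not s-gonal.
s = 8: P(8, 43) = 5461. ✓
s = 10: P(10, 37) = 5365 and P(10, 38) = 5662; 5461 is not s-gonal.
s = 12: P(12, 33) = 5313 and P(12, 34) = 5644; 5461 is not s-gonal.
Hits: s ∈ {8} → 1.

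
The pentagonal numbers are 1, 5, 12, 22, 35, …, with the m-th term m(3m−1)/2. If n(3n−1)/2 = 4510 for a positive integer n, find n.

Set n(3n−1)/2 = 4510, giving 3n² − n − 9020 = 0.
So n = (1 + 329) / 6 = 330/6 = 55.

55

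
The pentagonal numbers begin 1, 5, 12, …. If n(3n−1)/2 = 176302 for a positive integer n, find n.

Set n(3n−1)/2 = 176302, giving 3n² − n − 352604 = 0.
The discriminant is 1 + 24·176302 = 4231249, and √4231249 = 2057.
So n = (1 + 2057) / 6 = 2058/6 = 343.
Check: 343·(3·343 − 1)/2 = 176302. ✓

343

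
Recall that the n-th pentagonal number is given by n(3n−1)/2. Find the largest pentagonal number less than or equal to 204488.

Solve n(3n−1)/2 ≤ 204488 for integer n.
n = 369 gives 204057 ≤ 204488, while n = 370 gives 205165 > 204488; so the answer is 204057.

204057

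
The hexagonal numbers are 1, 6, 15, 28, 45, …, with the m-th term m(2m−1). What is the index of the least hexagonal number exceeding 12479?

Solve n(2n−1) > 12479 for integer n.
The largest n with value ≤ 12479 is 79 (since 12403 ≤ 12479 < 12720), so the first above is n = 80, value 12720.

80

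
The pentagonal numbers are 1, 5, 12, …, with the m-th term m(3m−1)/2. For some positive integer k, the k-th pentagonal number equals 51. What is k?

6

Set n(3n−1)/2 = 51, giving 3n² − n − 102 = 0.
So n = (1 + 35) / 6 = 36/6 = 6.
Check: 6·(3·6 − 1)/2 = 51. ✓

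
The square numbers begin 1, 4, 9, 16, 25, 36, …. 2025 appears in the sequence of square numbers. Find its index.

We need n² = 2025, so n = √2025 = 45.
Check: 45² = 2025. ✓

45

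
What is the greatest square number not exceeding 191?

Solve n² ≤ 191 for integer n.
n = 13 gives 169 ≤ 191, while n = 14 gives 196 > 191; so the answer is 169.

169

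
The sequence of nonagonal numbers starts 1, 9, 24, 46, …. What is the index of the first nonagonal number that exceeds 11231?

58

Solve n(7n−5)/2 > 11231 for integer n.
The largest n with value ≤ 11231 is 57 (since 11229 ≤ 11231 < 11629), so the first above is n = 58, value 11629.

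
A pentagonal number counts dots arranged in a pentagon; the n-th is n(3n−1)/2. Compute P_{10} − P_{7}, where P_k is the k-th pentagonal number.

75

10·(3·10 − 1)/2 = 145 and 7·(3·7 − 1)/2 = 70.
Difference: 145 − 70 = 75.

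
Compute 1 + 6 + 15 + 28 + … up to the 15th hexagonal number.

2360

Σ i(2i−1) = 2Σi² − Σi over i = 1..15.
Σi = 120 and Σi² = 1240.
2·1240 − 1·120 = 2360.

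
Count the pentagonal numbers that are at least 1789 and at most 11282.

52

The n-th pentagonal number is n(3n−1)/2.
Smallest index with value ≥ 1789: n = 35 (giving 1820).
Largest index with value ≤ 11282: n = 86 (giving 11051).
Indices 35 through 86: 52 terms.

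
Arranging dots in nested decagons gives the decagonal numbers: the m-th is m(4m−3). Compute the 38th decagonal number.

38·(4·38 − 3) = 38·149 = 5662.

5662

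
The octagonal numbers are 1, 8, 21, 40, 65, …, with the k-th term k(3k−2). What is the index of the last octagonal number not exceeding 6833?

48

Solve n(3n−2) ≤ 6833 for integer n.
n = 48 gives 6816 ≤ 6833, while n = 49 gives 7105 > 6833; so the answer is index 48.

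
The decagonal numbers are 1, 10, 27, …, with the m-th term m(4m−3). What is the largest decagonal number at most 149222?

Solve n(4n−3) ≤ 149222 for integer n.
n = 193 gives 148417 ≤ 149222, while n = 194 gives 149962 > 149222; so the answer is 148417.

148417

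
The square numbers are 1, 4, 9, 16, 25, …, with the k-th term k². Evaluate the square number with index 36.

1296

The 36th square number is n² with n = 36.
36² = 1296.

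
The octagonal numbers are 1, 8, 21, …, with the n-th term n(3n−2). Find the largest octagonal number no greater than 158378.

Solve n(3n−2) ≤ 158378 for integer n.
n = 230 gives 158240 ≤ 158378, while n = 231 gives 159621 > 158378; so the answer is 158240.

158240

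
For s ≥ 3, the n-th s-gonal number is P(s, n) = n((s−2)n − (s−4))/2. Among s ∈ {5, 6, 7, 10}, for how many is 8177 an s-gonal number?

s = 5: P(5, 74) = 8177. ✓
s = 6: P(6, 64) = 8128 and P(6, 65) = 8385; 8177 is not s-gonal.
s = 7: P(7, 57) = 8037 and P(7, 58) = 8323; 8177 is not s-gonal.
s = 10: P(10, 45) = 7965 and P(10, 46) = 8326; 8177 is not s-gonal.
Hits: s ∈ {5} → 1.

1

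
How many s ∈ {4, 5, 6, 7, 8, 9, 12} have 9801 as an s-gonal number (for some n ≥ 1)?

2

s = 4: P(4, 99) = 9801. ✓
s = 5: P(5, 81) = 9801. ✓
s = 6: P(6, 70) = 9730 and P(6, 71) = 10011; 9801 is not s-gonal.
s = 7: P(7, 62) = 9517 and P(7, 63) = 9828; 9801 is not s-gonal.
s = 8: P(8, 57) = 9633 and P(8, 58) = 9976; 9801 is not s-gonal.
s = 9: P(9, 53) = 9699 and P(9, 54) = 10071; 9801 is not s-gonal.
s = 12: P(12, 44) = 9504 and P(12, 45) = 9945; 9801 is not s-gonal.
Hits: s ∈ {4, 5} → 2.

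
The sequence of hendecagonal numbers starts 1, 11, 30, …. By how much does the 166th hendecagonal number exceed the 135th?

41881

166·(9·166 − 7)/2 = 123421 and 135·(9·135 − 7)/2 = 81540.
Difference: 123421 − 81540 = 41881.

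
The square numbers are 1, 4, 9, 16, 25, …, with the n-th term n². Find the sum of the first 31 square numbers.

Σ_{i=1}^{31} i² = 31·32·63/6 = 10416.

10416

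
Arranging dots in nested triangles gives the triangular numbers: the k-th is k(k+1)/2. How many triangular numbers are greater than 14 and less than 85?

The n-th triangular number is n(n+1)/2.
Smallest index with value > 14: n = 5 (giving 15).
Largest index with value < 85: n = 12 (giving 78).
Indices 5 through 12: 8 terms.

8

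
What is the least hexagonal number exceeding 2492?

2556

Solve n(2n−1) > 2492 for integer n.
The largest n with value ≤ 2492 is 35 (since 2415 ≤ 2492 < 2556), so the first above is n = 36, value 2556.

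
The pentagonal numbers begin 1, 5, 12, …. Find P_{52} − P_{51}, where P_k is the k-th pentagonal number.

154

Consecutive pentagonal numbers differ by 3n − 2: here 3·52 − 2 = 154.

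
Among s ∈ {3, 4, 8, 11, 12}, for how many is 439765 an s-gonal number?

1

s = 3: P(3, 937) = 439453 and P(3, 938) = 440391; 439765 is not s-gonal.
s = 4: P(4, 663) = 439569 and P(4, 664) = 440896; 439765 is not s-gonal.
s = 8: P(8, 383) = 439301 and P(8, 384) = 441600; 439765 is not s-gonal.
s = 11: P(11, 313) = 439765. ✓
s = 12: P(12, 296) = 436896 and P(12, 297) = 439857; 439765 is not s-gonal.
Hits: s ∈ {11} → 1.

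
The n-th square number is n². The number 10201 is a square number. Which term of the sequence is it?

We need n² = 10201, so n = √10201 = 101.

101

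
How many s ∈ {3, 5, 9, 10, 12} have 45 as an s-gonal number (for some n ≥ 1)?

1

s = 3: P(3, 9) = 45. ✓
s = 5: P(5, 5) = 35 and P(5, 6) = 51; 45 is not s-gonal.
s = 9: P(9, 3) = 24 and P(9, 4) = 46; 45 is not s-gonal.
s = 10: P(10, 3) = 27 and P(10, 4) = 52; 45 is not s-gonal.
s = 12: P(12, 3) = 33 and P(12, 4) = 64; 45 is not s-gonal.
Hits: s ∈ {3} → 1.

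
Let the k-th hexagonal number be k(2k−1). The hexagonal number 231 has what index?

Set n(2n−1) = 231, giving 2n² − n − 231 = 0.
The discriminant is 1 + 8·231 = 1849, and √1849 = 43.
So n = (1 + 43) / 4 = 44/4 = 11.
Check: 11·(2·11 − 1) = 231. ✓

11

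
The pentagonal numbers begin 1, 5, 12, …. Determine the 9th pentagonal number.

117

The 9th pentagonal number is n(3n−1)/2 with n = 9.
9·(3·9 − 1)/2 = 9·26/2 = 9·13 = 117.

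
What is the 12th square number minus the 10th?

44

12² = 144 and 10² = 100.
Difference: 144 − 100 = 44.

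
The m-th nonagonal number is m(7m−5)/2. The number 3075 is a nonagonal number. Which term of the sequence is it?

Set n(7n−5)/2 = 3075, giving 7n² − 5n − 6150 = 0.
The discriminant is 25 + 56·3075 = 172225, and √172225 = 415.
So n = (5 + 415) / 14 = 420/14 = 30.

30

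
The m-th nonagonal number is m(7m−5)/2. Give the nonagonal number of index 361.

455221

The 361st nonagonal number is n(7n−5)/2 with n = 361.
361·(7·361 − 5)/2 = 361·2522/2 = 361·1261 = 455221.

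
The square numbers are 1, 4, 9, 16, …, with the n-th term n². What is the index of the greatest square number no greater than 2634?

Solve n² ≤ 2634 for integer n.
n = 51 gives 2601 ≤ 2634, while n = 52 gives 2704 > 2634; so the answer is index 51.

51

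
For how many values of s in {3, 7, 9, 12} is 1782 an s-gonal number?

1

s = 3: P(3, 59) = 1770 and P(3, 60) = 1830; 1782 is not s-gonal.
s = 7: P(7, 27) = 1782. ✓
s = 9: P(9, 22) = 1639 and P(9, 23) = 1794; 1782 is not s-gonal.
s = 12: P(12, 19) = 1729 and P(12, 20) = 1920; 1782 is not s-gonal.
Hits: s ∈ {7} → 1.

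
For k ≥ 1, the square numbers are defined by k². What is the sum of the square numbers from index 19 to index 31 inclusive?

Σ_{i=19}^{31} i² = 10416 − 2109 = 8307.

8307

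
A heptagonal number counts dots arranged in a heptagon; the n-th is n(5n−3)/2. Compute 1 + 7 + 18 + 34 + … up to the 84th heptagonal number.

497420

Σ i(5i−3)/2 = (5Σi² − 3Σi) / 2 over i = 1..84.
Σi = 3570 and Σi² = 201110.
(5·201110 − 3·3570) / 2 = 994840/2 = 497420.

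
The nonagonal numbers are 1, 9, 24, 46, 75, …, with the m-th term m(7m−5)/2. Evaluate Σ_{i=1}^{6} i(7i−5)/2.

266

Σ i(7i−5)/2 = (7Σi² − 5Σi) / 2 over i = 1..6.
Σi = 21 and Σi² = 91.
(7·91 − 5·21) / 2 = 532/2 = 266.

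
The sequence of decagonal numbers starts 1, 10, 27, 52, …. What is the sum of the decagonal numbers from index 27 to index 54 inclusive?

187614

Σ i(4i−3) = 4Σi² − 3Σi over i = 27..54.
Σi = 1485 − 351 = 1134 and Σi² = 53955 − 6201 = 47754.
4·47754 − 3·1134 = 187614.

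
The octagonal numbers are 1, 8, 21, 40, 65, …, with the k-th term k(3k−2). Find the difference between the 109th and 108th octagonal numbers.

Consecutive octagonal numbers differ by 6n − 5: here 6·109 − 5 = 649.

649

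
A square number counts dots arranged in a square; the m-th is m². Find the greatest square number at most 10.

Solve n² ≤ 10 for integer n.
n = 3 gives 9 ≤ 10, while n = 4 gives 16 > 10; so the answer is 9.

9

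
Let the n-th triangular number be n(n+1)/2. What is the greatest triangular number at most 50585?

Solve n(n+1)/2 ≤ 50585 for integer n.
n = 317 gives 50403 ≤ 50585, while n = 318 gives 50721 > 50585; so the answer is 50403.

50403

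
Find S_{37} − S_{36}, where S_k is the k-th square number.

73

n² − (n−1)² = 2n − 1, so 37² − 36² = 2·37 − 1 = 73.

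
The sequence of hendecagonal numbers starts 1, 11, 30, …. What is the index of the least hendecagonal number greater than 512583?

338

Solve n(9n−7)/2 > 512583 for integer n.
The largest n with value ≤ 512583 is 337 (since 509881 ≤ 512583 < 512915), so the first above is n = 338, value 512915.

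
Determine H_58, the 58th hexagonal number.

58·(2·58 − 1) = 58·115 = 6670.

6670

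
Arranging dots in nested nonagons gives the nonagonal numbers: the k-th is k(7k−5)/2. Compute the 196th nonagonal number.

196·(7·196 − 5)/2 = 196·1367/2 = 133966.

133966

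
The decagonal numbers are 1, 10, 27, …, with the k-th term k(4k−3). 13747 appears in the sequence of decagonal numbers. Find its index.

59

Set n(4n−3) = 13747, giving 4n² − 3n − 13747 = 0.
The discriminant is 9 + 16·13747 = 219961, and √219961 = 469.
So n = (3 + 469) / 8 = 472/8 = 59.
Check: 59·(4·59 − 3) = 13747. ✓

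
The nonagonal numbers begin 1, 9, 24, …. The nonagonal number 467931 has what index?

Set n(7n−5)/2 = 467931, giving 7n² − 5n − 935862 = 0.
The discriminant is 25 + 56·467931 = 26204161, and √26204161 = 5119.
So n = (5 + 5119) / 14 = 5124/14 = 366.

366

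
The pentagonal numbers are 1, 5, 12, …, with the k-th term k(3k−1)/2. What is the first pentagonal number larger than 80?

92

Solve n(3n−1)/2 > 80 for integer n.
The largest n with value ≤ 80 is 7 (since 70 ≤ 80 < 92), so the first above is n = 8, value 92.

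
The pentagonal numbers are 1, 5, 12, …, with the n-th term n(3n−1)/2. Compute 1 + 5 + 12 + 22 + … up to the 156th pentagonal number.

1910376

Σ i(3i−1)/2 = (3Σi² − Σi) / 2 over i = 1..156.
Σi = 12246 and Σi² = 1277666.
(3·1277666 − 1·12246) / 2 = 3820752/2 = 1910376.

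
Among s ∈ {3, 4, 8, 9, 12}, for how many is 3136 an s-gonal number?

1

s = 3: P(3, 78) = 3081 and P(3, 79) = 3160; 3136 is not s-gonal.
s = 4: P(4, 56) = 3136. ✓
s = 8: P(8, 32) = 3008 and P(8, 33) = 3201; 3136 is not s-gonal.
s = 9: P(9, 30) = 3075 and P(9, 31) = 3286; 3136 is not s-gonal.
s = 12: P(12, 25) = 3025 and P(12, 26) = 3276; 3136 is not s-gonal.
Hits: s ∈ {4} → 1.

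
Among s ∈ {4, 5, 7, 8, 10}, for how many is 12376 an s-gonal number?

s = 4: P(4, 111) = 12321 and P(4, 112) = 12544; 12376 is not s-gonal.
s = 5: P(5, 91) = 12376. ✓
s = 7: P(7, 70) = 12145 and P(7, 71) = 12496; 12376 is not s-gonal.
s = 8: P(8, 64) = 12160 and P(8, 65) = 12545; 12376 is not s-gonal.
s = 10: P(10, 56) = 12376. ✓
Hits: s ∈ {5, 10} → 2.

2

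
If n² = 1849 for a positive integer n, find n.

43

We need n² = 1849, so n = √1849 = 43.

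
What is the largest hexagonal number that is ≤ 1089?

Solve n(2n−1) ≤ 1089 for integer n.
n = 23 gives 1035 ≤ 1089, while n = 24 gives 1128 > 1089; so the answer is 1035.

1035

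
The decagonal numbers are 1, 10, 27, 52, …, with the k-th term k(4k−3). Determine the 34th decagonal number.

4522

The 34th decagonal number is n(4n−3) with n = 34.
34·(4·34 − 3) = 34·133 = 4522.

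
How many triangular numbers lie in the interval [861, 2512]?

30

The n-th triangular number is n(n+1)/2.
Smallest index with value ≥ 861: n = 41 (giving 861).
Largest index with value ≤ 2512: n = 70 (giving 2485).
Indices 41 through 70: 30 terms.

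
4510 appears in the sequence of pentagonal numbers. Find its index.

Set n(3n−1)/2 = 4510, giving 3n² − n − 9020 = 0.
The discriminant is 1 + 24·4510 = 108241, and √108241 = 329.
So n = (1 + 329) / 6 = 330/6 = 55.

55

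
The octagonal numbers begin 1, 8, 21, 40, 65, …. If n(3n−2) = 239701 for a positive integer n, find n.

Set n(3n−2) = 239701, giving 3n² − 2n − 239701 = 0.
The discriminant is 4 + 12·239701 = 2876416, and √2876416 = 1696.
So n = (2 + 1696) / 6 = 1698/6 = 283.

283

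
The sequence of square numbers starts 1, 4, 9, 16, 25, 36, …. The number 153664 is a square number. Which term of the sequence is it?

392

We need n² = 153664, so n = √153664 = 392.
Check: 392² = 153664. ✓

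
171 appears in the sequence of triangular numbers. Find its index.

Set n(n+1)/2 = 171, giving n² + n − 342 = 0.
So n = (-1 + 37) / 2 = 36/2 = 18.

18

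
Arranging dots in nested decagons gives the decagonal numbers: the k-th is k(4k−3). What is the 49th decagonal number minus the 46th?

49·(4·49 − 3) = 9457 and 46·(4·46 − 3) = 8326.
Difference: 9457 − 8326 = 1131.

1131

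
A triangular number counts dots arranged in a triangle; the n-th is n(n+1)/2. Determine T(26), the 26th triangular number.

351

The 26th triangular number is n(n+1)/2 with n = 26.
26·27/2 = 702/2 = 351.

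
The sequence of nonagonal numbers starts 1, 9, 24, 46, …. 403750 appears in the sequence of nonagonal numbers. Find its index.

340

Set n(7n−5)/2 = 403750, giving 7n² − 5n − 807500 = 0.
The discriminant is 25 + 56·403750 = 22610025, and √22610025 = 4755.
So n = (5 + 4755) / 14 = 4760/14 = 340.
Check: 340·(7·340 − 5)/2 = 403750. ✓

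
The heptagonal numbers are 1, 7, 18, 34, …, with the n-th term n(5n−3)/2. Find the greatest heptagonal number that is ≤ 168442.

Solve n(5n−3)/2 ≤ 168442 for integer n.
n = 259 gives 167314 ≤ 168442, while n = 260 gives 168610 > 168442; so the answer is 167314.

167314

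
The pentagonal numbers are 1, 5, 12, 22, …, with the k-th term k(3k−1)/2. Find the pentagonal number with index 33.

1617

33·(3·33 − 1)/2 = 33·98/2 = 33·49 = 1617.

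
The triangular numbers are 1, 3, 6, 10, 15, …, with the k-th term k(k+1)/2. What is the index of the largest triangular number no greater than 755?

38

Solve n(n+1)/2 ≤ 755 for integer n.
n = 38 gives 741 ≤ 755, while n = 39 gives 780 > 755; so the answer is index 38.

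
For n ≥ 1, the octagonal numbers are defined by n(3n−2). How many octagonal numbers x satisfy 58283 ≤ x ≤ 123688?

64

The n-th octagonal number is n(3n−2).
Smallest index with value ≥ 58283: n = 140 (giving 58520).
Largest index with value ≤ 123688: n = 203 (giving 123221).
Indices 140 through 203: 64 terms.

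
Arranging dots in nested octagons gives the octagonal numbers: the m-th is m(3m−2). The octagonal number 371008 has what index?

Set n(3n−2) = 371008, giving 3n² − 2n − 371008 = 0.
The discriminant is 4 + 12·371008 = 4452100, and √4452100 = 2110.
So n = (2 + 2110) / 6 = 2112/6 = 352.
Check: 352·(3·352 − 2) = 371008. ✓

352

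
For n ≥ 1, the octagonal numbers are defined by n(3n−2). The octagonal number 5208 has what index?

42

Set n(3n−2) = 5208, giving 3n² − 2n − 5208 = 0.
So n = (2 + 250) / 6 = 252/6 = 42.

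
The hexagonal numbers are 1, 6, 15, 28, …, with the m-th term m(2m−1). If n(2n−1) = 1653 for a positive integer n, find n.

29

Set n(2n−1) = 1653, giving 2n² − n − 1653 = 0.
The discriminant is 1 + 8·1653 = 13225, and √13225 = 115.
So n = (1 + 115) / 4 = 116/4 = 29.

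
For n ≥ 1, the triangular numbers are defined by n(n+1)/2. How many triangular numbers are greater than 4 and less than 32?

The n-th triangular number is n(n+1)/2.
Smallest index with value > 4: n = 3 (giving 6).
Largest index with value < 32: n = 7 (giving 28).
Indices 3 through 7: 5 terms.

5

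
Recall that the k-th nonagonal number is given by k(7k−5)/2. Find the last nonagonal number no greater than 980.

Solve n(7n−5)/2 ≤ 980 for integer n.
n = 17 gives 969 ≤ 980, while n = 18 gives 1089 > 980; so the answer is 969.

969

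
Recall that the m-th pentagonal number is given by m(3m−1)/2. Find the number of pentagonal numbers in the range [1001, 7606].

The n-th pentagonal number is n(3n−1)/2.
Smallest index with value ≥ 1001: n = 26 (giving 1001).
Largest index with value ≤ 7606: n = 71 (giving 7526).
Indices 26 through 71: 46 terms.

46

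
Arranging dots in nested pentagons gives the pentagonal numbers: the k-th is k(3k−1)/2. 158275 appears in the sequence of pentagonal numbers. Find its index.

325

Set n(3n−1)/2 = 158275, giving 3n² − n − 316550 = 0.
So n = (1 + 1949) / 6 = 1950/6 = 325.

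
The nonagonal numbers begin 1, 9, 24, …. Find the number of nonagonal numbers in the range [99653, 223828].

84

The n-th nonagonal number is n(7n−5)/2.
Smallest index with value ≥ 99653: n = 170 (giving 100725).
Largest index with value ≤ 223828: n = 253 (giving 223399).
Indices 170 through 253: 84 terms.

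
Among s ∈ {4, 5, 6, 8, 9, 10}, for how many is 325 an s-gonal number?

2

s = 4: P(4, 18) = 324 and P(4, 19) = 361; 325 is not s-gonal.
s = 5: P(5, 14) = 287 and P(5, 15) = 330; 325 is not s-gonal.
s = 6: P(6, 13) = 325. ✓
s = 8: P(8, 10) = 280 and P(8, 11) = 341; 325 is not s-gonal.
s = 9: P(9, 10) = 325. ✓
s = 10: P(10, 9) = 297 and P(10, 10) = 370; 325 is not s-gonal.
Hits: s ∈ {6, 9} → 2.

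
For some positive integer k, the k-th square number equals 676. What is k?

26

We need n² = 676, so n = √676 = 26.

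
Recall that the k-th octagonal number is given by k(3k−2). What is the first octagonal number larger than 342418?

344085

Solve n(3n−2) > 342418 for integer n.
The largest n with value ≤ 342418 is 338 (since 342056 ≤ 342418 < 344085), so the first above is n = 339, value 344085.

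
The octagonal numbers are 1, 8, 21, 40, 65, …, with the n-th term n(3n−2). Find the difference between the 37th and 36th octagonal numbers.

Consecutive octagonal numbers differ by 6n − 5: here 6·37 − 5 = 217.

217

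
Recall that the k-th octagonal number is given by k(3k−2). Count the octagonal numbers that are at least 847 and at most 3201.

The n-th octagonal number is n(3n−2).
Smallest index with value ≥ 847: n = 18 (giving 936).
Largest index with value ≤ 3201: n = 33 (giving 3201).
Indices 18 through 33: 16 terms.

16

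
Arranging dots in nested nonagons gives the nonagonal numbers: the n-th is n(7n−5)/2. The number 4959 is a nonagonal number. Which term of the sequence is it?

Set n(7n−5)/2 = 4959, giving 7n² − 5n − 9918 = 0.
So n = (5 + 527) / 14 = 532/14 = 38.

38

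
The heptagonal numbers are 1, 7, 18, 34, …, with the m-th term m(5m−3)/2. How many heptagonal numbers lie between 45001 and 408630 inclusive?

The n-th heptagonal number is n(5n−3)/2.
Smallest index with value ≥ 45001: n = 135 (giving 45360).
Largest index with value ≤ 408630: n = 404 (giving 407434).
Indices 135 through 404: 270 terms.

270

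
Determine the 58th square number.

3364

The 58th square number is n² with n = 58.
58² = 3364.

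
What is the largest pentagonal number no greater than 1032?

1001

Solve n(3n−1)/2 ≤ 1032 for integer n.
n = 26 gives 1001 ≤ 1032, while n = 27 gives 1080 > 1032; so the answer is 1001.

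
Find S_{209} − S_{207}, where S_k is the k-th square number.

832

209² = 43681 and 207² = 42849.
Difference: 43681 − 42849 = 832.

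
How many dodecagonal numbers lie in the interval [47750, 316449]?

The n-th dodecagonal number is n(5n−4).
Smallest index with value ≥ 47750: n = 99 (giving 48609).
Largest index with value ≤ 316449: n = 251 (giving 314001).
Indices 99 through 251: 153 terms.

153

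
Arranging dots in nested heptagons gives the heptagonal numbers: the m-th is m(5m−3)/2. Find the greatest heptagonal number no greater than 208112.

Solve n(5n−3)/2 ≤ 208112 for integer n.
n = 288 gives 206928 ≤ 208112, while n = 289 gives 208369 > 208112; so the answer is 206928.

206928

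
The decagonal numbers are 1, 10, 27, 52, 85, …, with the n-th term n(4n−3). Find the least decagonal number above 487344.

Solve n(4n−3) > 487344 for integer n.
The largest n with value ≤ 487344 is 349 (since 486157 ≤ 487344 < 488950), so the first above is n = 350, value 488950.

488950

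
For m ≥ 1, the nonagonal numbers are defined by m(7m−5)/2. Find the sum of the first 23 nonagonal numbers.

Σ i(7i−5)/2 = (7Σi² − 5Σi) / 2 over i = 1..23.
Σi = 276 and Σi² = 4324.
(7·4324 − 5·276) / 2 = 28888/2 = 14444.

14444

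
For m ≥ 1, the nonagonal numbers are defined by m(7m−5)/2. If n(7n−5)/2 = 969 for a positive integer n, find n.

Set n(7n−5)/2 = 969, giving 7n² − 5n − 1938 = 0.
So n = (5 + 233) / 14 = 238/14 = 17.

17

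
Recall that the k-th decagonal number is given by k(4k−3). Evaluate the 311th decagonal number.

The 311th decagonal number is n(4n−3) with n = 311.
311·(4·311 − 3) = 311·1241 = 385951.

385951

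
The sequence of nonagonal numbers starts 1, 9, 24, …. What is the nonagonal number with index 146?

74241

146·(7·146 − 5)/2 = 146·1017/2 = 74241.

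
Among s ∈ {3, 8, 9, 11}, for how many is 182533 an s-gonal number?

s = 3: P(3, 603) = 182106 and P(3, 604) = 182710; 182533 is not s-gonal.
s = 8: P(8, 247) = 182533. ✓
s = 9: P(9, 228) = 181374 and P(9, 229) = 182971; 182533 is not s-gonal.
s = 11: P(11, 201) = 181101 and P(11, 202) = 182911; 182533 is not s-gonal.
Hits: s ∈ {8} → 1.

1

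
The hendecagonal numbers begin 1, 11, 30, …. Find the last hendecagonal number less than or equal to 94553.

Solve n(9n−7)/2 ≤ 94553 for integer n.
n = 145 gives 94105 ≤ 94553, while n = 146 gives 95411 > 94553; so the answer is 94105.

94105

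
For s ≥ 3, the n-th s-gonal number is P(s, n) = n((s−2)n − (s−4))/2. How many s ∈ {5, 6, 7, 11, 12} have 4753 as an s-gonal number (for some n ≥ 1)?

1

s = 5: P(5, 56) = 4676 and P(5, 57) = 4845; 4753 is not s-gonal.
s = 6: P(6, 49) = 4753. ✓
s = 7: P(7, 43) = 4558 and P(7, 44) = 4774; 4753 is not s-gonal.
s = 11: P(11, 32) = 4496 and P(11, 33) = 4785; 4753 is not s-gonal.
s = 12: P(12, 31) = 4681 and P(12, 32) = 4992; 4753 is not s-gonal.
Hits: s ∈ {6} → 1.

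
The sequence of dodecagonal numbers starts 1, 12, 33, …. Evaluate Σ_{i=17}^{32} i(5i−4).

48152

Σ i(5i−4) = 5Σi² − 4Σi over i = 17..32.
Σi = 528 − 136 = 392 and Σi² = 11440 − 1496 = 9944.
5·9944 − 4·392 = 48152.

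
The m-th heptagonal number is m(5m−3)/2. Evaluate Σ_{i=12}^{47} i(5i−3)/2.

Σ i(5i−3)/2 = (5Σi² − 3Σi) / 2 over i = 12..47.
Σi = 1128 − 66 = 1062 and Σi² = 35720 − 506 = 35214.
(5·35214 − 3·1062) / 2 = 172884/2 = 86442.

86442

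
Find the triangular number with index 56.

The 56th triangular number is n(n+1)/2 with n = 56.
56·57/2 = 3192/2 = 1596.

1596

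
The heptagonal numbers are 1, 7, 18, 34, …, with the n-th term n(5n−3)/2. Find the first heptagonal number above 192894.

194184

Solve n(5n−3)/2 > 192894 for integer n.
The largest n with value ≤ 192894 is 278 (since 192793 ≤ 192894 < 194184), so the first above is n = 279, value 194184.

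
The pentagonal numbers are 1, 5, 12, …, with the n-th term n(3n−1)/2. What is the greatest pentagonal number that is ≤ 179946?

Solve n(3n−1)/2 ≤ 179946 for integer n.
n = 346 gives 179401 ≤ 179946, while n = 347 gives 180440 > 179946; so the answer is 179401.

179401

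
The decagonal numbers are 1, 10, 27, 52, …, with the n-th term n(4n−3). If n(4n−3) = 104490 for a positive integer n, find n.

Set n(4n−3) = 104490, giving 4n² − 3n − 104490 = 0.
The discriminant is 9 + 16·104490 = 1671849, and √1671849 = 1293.
So n = (3 + 1293) / 8 = 1296/8 = 162.

162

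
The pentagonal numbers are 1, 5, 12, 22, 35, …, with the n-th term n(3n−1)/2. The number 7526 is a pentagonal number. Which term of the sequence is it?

Set n(3n−1)/2 = 7526, giving 3n² − n − 15052 = 0.
The discriminant is 1 + 24·7526 = 180625, and √180625 = 425.
So n = (1 + 425) / 6 = 426/6 = 71.

71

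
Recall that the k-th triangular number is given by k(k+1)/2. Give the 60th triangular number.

1830

The 60th triangular number is n(n+1)/2 with n = 60.
60·61/2 = 3660/2 = 1830.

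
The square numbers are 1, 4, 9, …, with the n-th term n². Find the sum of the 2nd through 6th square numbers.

Σ_{i=2}^{6} i² = 91 − 1 = 90.

90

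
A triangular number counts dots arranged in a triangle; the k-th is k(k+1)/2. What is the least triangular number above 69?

78

Solve n(n+1)/2 > 69 for integer n.
The largest n with value ≤ 69 is 11 (since 66 ≤ 69 < 78), so the first above is n = 12, value 78.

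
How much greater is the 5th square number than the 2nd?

5² = 25 and 2² = 4.
Difference: 25 − 4 = 21.

21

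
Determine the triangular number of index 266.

The 266th triangular number is n(n+1)/2 with n = 266.
266·267/2 = 71022/2 = 35511.

35511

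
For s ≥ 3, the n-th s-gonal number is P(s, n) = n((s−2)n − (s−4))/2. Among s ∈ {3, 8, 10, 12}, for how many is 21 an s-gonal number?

2

s = 3: P(3, 6) = 21. ✓
s = 8: P(8, 3) = 21. ✓
s = 10: P(10, 2) = 10 and P(10, 3) = 27; 21 is not s-gonal.
s = 12: P(12, 2) = 12 and P(12, 3) = 33; 21 is not s-gonal.
Hits: s ∈ {3, 8} → 2.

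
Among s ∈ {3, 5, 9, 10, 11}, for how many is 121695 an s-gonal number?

s = 3: P(3, 492) = 121278 and P(3, 493) = 121771; 121695 is not s-gonal.
s = 5: P(5, 285) = 121695. ✓
s = 9: P(9, 186) = 120621 and P(9, 187) = 121924; 121695 is not s-gonal.
s = 10: P(10, 174) = 120582 and P(10, 175) = 121975; 121695 is not s-gonal.
s = 11: P(11, 164) = 120458 and P(11, 165) = 121935; 121695 is not s-gonal.
Hits: s ∈ {5} → 1.

1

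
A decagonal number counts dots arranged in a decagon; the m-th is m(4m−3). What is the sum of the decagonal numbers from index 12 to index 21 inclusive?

Σ i(4i−3) = 4Σi² − 3Σi over i = 12..21.
Σi = 231 − 66 = 165 and Σi² = 3311 − 506 = 2805.
4·2805 − 3·165 = 10725.

10725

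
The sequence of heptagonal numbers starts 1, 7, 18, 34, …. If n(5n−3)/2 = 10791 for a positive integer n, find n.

66

Set n(5n−3)/2 = 10791, giving 5n² − 3n − 21582 = 0.
So n = (3 + 657) / 10 = 660/10 = 66.
Check: 66·(5·66 − 3)/2 = 10791. ✓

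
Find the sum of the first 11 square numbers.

506

Σ_{i=1}^{11} i² = 11·12·23/6 = 506.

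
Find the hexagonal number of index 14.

378

The 14th hexagonal number is n(2n−1) with n = 14.
14·(2·14 − 1) = 14·27 = 378.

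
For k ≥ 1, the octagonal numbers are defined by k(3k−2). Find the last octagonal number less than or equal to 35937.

35425

Solve n(3n−2) ≤ 35937 for integer n.
n = 109 gives 35425 ≤ 35937, while n = 110 gives 36080 > 35937; so the answer is 35425.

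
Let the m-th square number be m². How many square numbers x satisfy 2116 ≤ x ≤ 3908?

The n-th square number is n².
Smallest index with value ≥ 2116: n = 46 (giving 2116).
Largest index with value ≤ 3908: n = 62 (giving 3844).
Indices 46 through 62: 17 terms.

17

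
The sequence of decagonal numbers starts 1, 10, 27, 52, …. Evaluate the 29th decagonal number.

The 29th decagonal number is n(4n−3) with n = 29.
29·(4·29 − 3) = 29·113 = 3277.

3277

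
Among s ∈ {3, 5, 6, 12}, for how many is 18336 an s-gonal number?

2

s = 3: P(3, 191) = 18336. ✓
s = 5: P(5, 110) = 18095 and P(5, 111) = 18426; 18336 is not s-gonal.
s = 6: P(6, 96) = 18336. ✓
s = 12: P(12, 60) = 17760 and P(12, 61) = 18361; 18336 is not s-gonal.
Hits: s ∈ {3, 6} → 2.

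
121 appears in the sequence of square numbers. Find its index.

11

We need n² = 121, so n = √121 = 11.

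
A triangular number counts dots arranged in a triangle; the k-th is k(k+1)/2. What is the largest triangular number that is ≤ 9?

Solve n(n+1)/2 ≤ 9 for integer n.
n = 3 gives 6 ≤ 9, while n = 4 gives 10 > 9; so the answer is 6.

6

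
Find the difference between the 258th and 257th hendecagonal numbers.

Consecutive hendecagonal numbers differ by 9n − 8: here 9·258 − 8 = 2314.

2314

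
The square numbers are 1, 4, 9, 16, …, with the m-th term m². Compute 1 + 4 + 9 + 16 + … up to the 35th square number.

Σ_{i=1}^{35} i² = 35·36·71/6 = 14910.

14910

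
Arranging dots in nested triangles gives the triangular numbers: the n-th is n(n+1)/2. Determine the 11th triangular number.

The 11th triangular number is n(n+1)/2 with n = 11.
11·12/2 = 132/2 = 66.

66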